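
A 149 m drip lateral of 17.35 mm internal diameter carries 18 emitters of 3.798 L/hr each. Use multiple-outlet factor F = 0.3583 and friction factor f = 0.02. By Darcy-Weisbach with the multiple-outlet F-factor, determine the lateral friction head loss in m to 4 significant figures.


Approach: apply Darcy-Weisbach with the multiple-outlet F-factor, Q = n*q/(3600*1000) m^3/s; v = Q/A; hf = F*f*(L/D)*(v^2/(2g)).
Q = 18*3.798/(3600*1000) = 1.89900e-05 m^3/s
A = pi*(17.35e-3/2)^2 = 2.36423e-04 m^2, so v = Q/A = 0.0803223 m/s
hf = 0.3583*0.02*(149/0.01735)*(0.0803223^2/(2*9.81)) = 0.02024 m
Therefore the lateral friction head loss = 0.02024 m.


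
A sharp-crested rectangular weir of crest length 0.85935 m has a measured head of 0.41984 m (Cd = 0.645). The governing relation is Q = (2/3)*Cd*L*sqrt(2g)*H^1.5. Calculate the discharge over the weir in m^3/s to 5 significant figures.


Q = (2/3)*0.645*0.85935*sqrt(2*9.81)*0.41984^1.5 = 0.44526 m^3/s
Therefore the discharge over the weir = 0.44526 m^3/s.


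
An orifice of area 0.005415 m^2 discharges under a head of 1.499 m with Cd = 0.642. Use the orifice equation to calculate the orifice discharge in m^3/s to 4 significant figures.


Approach: apply the orifice equation, Q = Cd*A*sqrt(2*g*h).
Q = 0.642 * 0.005415 * sqrt(2*9.81*1.499) = 0.01885 m^3/s
Therefore the orifice discharge = 0.01885 m^3/s.


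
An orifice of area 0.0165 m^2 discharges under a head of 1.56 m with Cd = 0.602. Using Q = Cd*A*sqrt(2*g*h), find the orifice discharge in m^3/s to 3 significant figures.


Q = 0.602 * 0.0165 * sqrt(2*9.81*1.56) = 0.0550 m^3/s
Therefore the orifice discharge = 0.0550 m^3/s.


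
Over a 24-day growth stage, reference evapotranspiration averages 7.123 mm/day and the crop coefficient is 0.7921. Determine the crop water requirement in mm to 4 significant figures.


Approach: apply the crop water requirement relation, CWR = ET0 * Kc * days.
CWR = 7.123 * 0.7921 * 24 = 135.4 mm
Therefore the crop water requirement = 135.4 mm.


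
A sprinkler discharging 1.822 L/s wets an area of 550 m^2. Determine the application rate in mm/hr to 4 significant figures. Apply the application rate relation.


Approach: apply the application rate relation, rate = (Q/A)*3600.
rate = (1.822 / 550) * 3600 = 11.93 mm/hr
Therefore the application rate = 11.93 mm/hr.


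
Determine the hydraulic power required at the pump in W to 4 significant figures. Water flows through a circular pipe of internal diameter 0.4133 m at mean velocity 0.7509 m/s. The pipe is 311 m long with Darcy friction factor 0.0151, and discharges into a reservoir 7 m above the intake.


Approach: apply continuity + Darcy-Weisbach + hydraulic power, Q = A*v; hf = f*(L/D)*(v^2/(2g)); H = static + hf; P = rho*g*Q*H.
Step 1 — flow rate (continuity, Q = A*v):
  A = pi*(0.4133/2)^2 = 0.134159 m^2
  Q = 0.134159 * 0.7509 = 0.100740 m^3/s
Step 2 — friction head loss (Darcy-Weisbach):
  hf = 0.0151 * (311/0.4133) * (0.7509^2 / (2*9.81))
  hf = 0.326541 m
Step 3 — total head: H = 7 + 0.326541 = 7.32654 m
Step 4 — hydraulic power (P = rho*g*Q*H):
  P = 1000 * 9.81 * 0.100740 * 7.32654 = 7241 W
Therefore the hydraulic power required at the pump = 7241 W.


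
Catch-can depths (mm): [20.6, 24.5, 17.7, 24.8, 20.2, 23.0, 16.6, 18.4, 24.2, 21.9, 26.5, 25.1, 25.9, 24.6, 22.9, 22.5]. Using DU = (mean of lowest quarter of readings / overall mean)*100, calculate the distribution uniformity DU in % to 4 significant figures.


sorted lowest 4 of 16: [16.6, 17.7, 18.4, 20.2] -> mean = 18.2250 mm
overall mean = 22.4625 mm
DU = (18.2250/22.4625)*100 = 81.14 %
Therefore the distribution uniformity DU = 81.14 %.


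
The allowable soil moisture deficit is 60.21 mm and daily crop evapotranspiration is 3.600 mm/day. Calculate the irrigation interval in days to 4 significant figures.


Approach: apply the irrigation interval relation, interval = SMD / ETc.
interval = 60.21 / 3.600 = 16.73 days
Therefore the irrigation interval = 16.73 days.


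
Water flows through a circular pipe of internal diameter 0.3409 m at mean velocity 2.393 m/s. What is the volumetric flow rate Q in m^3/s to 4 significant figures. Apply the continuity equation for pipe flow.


Approach: apply the continuity equation for pipe flow, Q = A * v with A = pi*(D/2)^2.
A = pi*(0.3409/2)^2 = 0.0912733 m^2
Q = 0.0912733 * 2.393 = 0.2184 m^3/s
Therefore the volumetric flow rate Q = 0.2184 m^3/s.


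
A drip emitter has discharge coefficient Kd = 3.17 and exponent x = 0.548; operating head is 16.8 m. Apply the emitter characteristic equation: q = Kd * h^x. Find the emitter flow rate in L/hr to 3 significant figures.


q = 3.17 * 16.8^0.548 = 14.9 L/hr
Therefore the emitter flow rate = 14.9 L/hr.


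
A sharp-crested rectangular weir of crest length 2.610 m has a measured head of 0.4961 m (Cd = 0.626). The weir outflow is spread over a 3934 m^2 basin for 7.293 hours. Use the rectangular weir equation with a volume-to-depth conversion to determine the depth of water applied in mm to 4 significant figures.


Approach: apply the rectangular weir equation with a volume-to-depth conversion, Q = (2/3)*Cd*L*sqrt(2g)*H^1.5; d = Q*t/A * 1000.
Step 1 — weir discharge:
  Q = (2/3)*0.626*2.610*sqrt(2*9.81)*0.4961^1.5 = 1.68588 m^3/s
Step 2 — volume: V = 1.68588 * 7.293*3600 = 44262.5 m^3
Step 3 — depth: d = V/A * 1000 = 44262.5/3934 * 1000 = 11250 mm
Therefore the depth of water applied = 11250 mm.


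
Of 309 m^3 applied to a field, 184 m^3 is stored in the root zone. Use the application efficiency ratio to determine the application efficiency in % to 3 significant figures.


Approach: apply the application efficiency ratio, Ea = (stored/applied)*100.
Ea = (184/309)*100 = 59.5 %
Therefore the application efficiency = 59.5 %.


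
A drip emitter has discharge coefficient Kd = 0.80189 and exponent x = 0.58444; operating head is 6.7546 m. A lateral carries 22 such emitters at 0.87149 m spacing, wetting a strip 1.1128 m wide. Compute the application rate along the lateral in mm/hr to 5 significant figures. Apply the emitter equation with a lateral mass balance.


Approach: apply the emitter equation with a lateral mass balance, q = Kd*h^x; Q = n*q; rate = Q/(n*spacing*width).
Step 1 — single emitter flow (q = Kd*h^x):
  q = 0.80189 * 6.7546^0.58444 = 2.448872 L/hr
Step 2 — total lateral flow: Q = 22 * 2.448872 = 53.87517 L/hr
Step 3 — wetted area: A = 22 * 0.87149 * 1.1128 = 21.33547 m^2
Step 4 — application rate: Q/A = 53.87517/21.33547 = 2.5251 mm/hr
Therefore the application rate along the lateral = 2.5251 mm/hr.


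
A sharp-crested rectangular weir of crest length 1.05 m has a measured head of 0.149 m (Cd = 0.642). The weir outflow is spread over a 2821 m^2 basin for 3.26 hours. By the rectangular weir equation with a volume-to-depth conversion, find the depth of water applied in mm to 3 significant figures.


Approach: apply the rectangular weir equation with a volume-to-depth conversion, Q = (2/3)*Cd*L*sqrt(2g)*H^1.5; d = Q*t/A * 1000.
Step 1 — weir discharge:
  Q = (2/3)*0.642*1.05*sqrt(2*9.81)*0.149^1.5 = 0.11449 m^3/s
Step 2 — volume: V = 0.11449 * 3.26*3600 = 1343.6 m^3
Step 3 — depth: d = V/A * 1000 = 1343.6/2821 * 1000 = 476 mm
Therefore the depth of water applied = 476 mm.


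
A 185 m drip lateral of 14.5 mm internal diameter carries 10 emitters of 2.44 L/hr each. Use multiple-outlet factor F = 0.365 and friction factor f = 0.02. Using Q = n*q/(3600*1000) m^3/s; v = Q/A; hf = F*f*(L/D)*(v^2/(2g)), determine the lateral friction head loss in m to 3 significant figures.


Q = 10*2.44/(3600*1000) = 6.7778e-06 m^3/s
A = pi*(14.5e-3/2)^2 = 1.6513e-04 m^2, so v = Q/A = 0.041045 m/s
hf = 0.365*0.02*(185/0.0145)*(0.041045^2/(2*9.81)) = 0.00800 m
Therefore the lateral friction head loss = 0.00800 m.


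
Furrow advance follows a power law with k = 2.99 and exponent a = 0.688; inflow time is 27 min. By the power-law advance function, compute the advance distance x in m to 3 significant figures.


Approach: apply the power-law advance function, x = k*t^a.
x = 2.99 * 27^0.688 = 28.9 m
Therefore the advance distance x = 28.9 m.


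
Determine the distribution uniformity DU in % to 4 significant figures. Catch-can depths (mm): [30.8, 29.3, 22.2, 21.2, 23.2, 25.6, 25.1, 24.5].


Approach: apply the low-quarter distribution uniformity, DU = (mean of lowest quarter of readings / overall mean)*100.
sorted lowest 2 of 8: [21.2, 22.2] -> mean = 21.7000 mm
overall mean = 25.2375 mm
DU = (21.7000/25.2375)*100 = 85.98 %
Therefore the distribution uniformity DU = 85.98 %.


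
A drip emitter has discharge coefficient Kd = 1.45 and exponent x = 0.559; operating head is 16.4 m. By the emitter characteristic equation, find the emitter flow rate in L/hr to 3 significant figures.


Approach: apply the emitter characteristic equation, q = Kd * h^x.
q = 1.45 * 16.4^0.559 = 6.93 L/hr
Therefore the emitter flow rate = 6.93 L/hr.


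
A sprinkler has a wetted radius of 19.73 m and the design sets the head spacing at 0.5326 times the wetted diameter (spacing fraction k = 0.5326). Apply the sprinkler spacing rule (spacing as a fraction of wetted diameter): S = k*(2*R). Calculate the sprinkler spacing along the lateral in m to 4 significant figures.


S = 0.5326 * (2 * 19.73) = 21.02 m
Therefore the sprinkler spacing along the lateral = 21.02 m.


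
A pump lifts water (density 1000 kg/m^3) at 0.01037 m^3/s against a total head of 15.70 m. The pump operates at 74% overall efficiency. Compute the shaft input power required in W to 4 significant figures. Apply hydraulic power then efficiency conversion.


Approach: apply hydraulic power then efficiency conversion, P = rho*g*Q*H; P_in = P/eta.
Step 1 — hydraulic power (P = rho*g*Q*H):
  P = 1000 * 9.81 * 0.01037 * 15.70 = 1597.16 W
Step 2 — input power: P_in = P/eta = 1597.16 / 0.74 = 2158 W
Therefore the shaft input power required = 2158 W.


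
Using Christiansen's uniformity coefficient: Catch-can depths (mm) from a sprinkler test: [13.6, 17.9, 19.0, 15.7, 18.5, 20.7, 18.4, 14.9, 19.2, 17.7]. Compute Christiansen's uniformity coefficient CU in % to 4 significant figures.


Approach: apply Christiansen's uniformity coefficient, CU = (1 - mean_abs_deviation/mean)*100.
mean = 17.5600 mm
mean |d_i - mean| = 1.69600 mm
CU = (1 - 1.69600/17.5600)*100 = 90.34 %
Therefore Christiansen's uniformity coefficient CU = 90.34 %.


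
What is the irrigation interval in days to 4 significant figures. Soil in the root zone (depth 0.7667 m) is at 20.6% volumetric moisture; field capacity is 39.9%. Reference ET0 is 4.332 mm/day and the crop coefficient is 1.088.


Approach: apply soil-water budget scheduling, SMD = (FC-theta)/100*depth*1000; ETc = ET0*Kc; interval = SMD/ETc.
Step 1 — soil moisture deficit:
  SMD = (39.9 - 20.6)/100 * 0.7667 * 1000 = 147.973 mm
Step 2 — daily crop ET (ETc = ET0*Kc):
  ETc = 4.332 * 1.088 = 4.71322 mm/day
Step 3 — irrigation interval (SMD/ETc):
  interval = 147.973 / 4.71322 = 31.40 days
Therefore the irrigation interval = 31.40 days.


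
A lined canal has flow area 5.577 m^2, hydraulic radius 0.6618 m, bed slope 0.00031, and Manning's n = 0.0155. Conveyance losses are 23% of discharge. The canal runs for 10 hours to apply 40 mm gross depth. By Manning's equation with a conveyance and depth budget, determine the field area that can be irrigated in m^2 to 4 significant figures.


Approach: apply Manning's equation with a conveyance and depth budget, Q = (1/n)*A*R^(2/3)*S^(1/2); Q_field = Q*(1-loss); Area = Q_field*t/(d/1000).
Step 1 — canal discharge (Manning's equation):
  Q = (1/0.0155) * 5.577 * 0.6618^(2/3) * 0.00031^(1/2) = 4.81099 m^3/s
Step 2 — delivered flow: Q_field = 4.81099*(1 - 23/100) = 3.70446 m^3/s
Step 3 — volume delivered: V = 3.70446 * 10*3600 = 133361 m^3
Step 4 — area served: A = V / (depth/1000) = 133361 / 0.04 = 3334000 m^2
Therefore the field area that can be irrigated = 3334000 m^2.


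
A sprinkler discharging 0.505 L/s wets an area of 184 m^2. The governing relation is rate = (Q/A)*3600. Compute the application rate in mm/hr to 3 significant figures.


rate = (0.505 / 184) * 3600 = 9.88 mm/hr
Therefore the application rate = 9.88 mm/hr.


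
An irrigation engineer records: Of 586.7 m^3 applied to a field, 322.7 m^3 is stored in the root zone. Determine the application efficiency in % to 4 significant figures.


Approach: apply the application efficiency ratio, Ea = (stored/applied)*100.
Ea = (322.7/586.7)*100 = 55.00 %
Therefore the application efficiency = 55.00 %.


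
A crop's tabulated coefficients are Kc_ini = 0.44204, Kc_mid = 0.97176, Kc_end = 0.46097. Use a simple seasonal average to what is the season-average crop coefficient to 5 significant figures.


Approach: apply a simple seasonal average, Kc_avg = (Kc_ini + Kc_mid + Kc_end)/3.
Kc_avg = (0.44204 + 0.97176 + 0.46097)/3 = 0.62492
Therefore the season-average crop coefficient = 0.62492.


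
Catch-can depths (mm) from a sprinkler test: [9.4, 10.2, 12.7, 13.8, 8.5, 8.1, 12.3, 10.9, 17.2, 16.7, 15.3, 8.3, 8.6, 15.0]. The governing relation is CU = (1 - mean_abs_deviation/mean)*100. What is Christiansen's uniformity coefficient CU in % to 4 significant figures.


mean = 11.9286 mm
mean |d_i - mean| = 2.78571 mm
CU = (1 - 2.78571/11.9286)*100 = 76.65 %
Therefore Christiansen's uniformity coefficient CU = 76.65 %.


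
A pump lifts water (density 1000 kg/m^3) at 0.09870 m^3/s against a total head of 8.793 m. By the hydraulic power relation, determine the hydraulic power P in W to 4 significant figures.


Approach: apply the hydraulic power relation, P = rho*g*Q*H.
P = 1000 * 9.81 * 0.09870 * 8.793 = 8514 W
Therefore the hydraulic power P = 8514 W.


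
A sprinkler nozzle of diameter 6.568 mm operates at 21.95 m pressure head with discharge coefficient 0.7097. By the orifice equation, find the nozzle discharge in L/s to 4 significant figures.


Approach: apply the orifice equation, Q = Cd*A*sqrt(2*g*h), A = pi*(d/2)^2.
A = pi*(6.568e-3/2)^2 = 3.38810e-05 m^2
Q = 0.7097 * 3.38810e-05 * sqrt(2*9.81*21.95) * 1000 = 0.4990 L/s
Therefore the nozzle discharge = 0.4990 L/s.


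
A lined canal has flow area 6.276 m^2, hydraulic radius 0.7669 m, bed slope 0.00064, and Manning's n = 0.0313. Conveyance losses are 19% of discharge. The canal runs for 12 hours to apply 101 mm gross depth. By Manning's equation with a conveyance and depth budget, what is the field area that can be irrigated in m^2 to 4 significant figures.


Approach: apply Manning's equation with a conveyance and depth budget, Q = (1/n)*A*R^(2/3)*S^(1/2); Q_field = Q*(1-loss); Area = Q_field*t/(d/1000).
Step 1 — canal discharge (Manning's equation):
  Q = (1/0.0313) * 6.276 * 0.7669^(2/3) * 0.00064^(1/2) = 4.24999 m^3/s
Step 2 — delivered flow: Q_field = 4.24999*(1 - 19/100) = 3.44249 m^3/s
Step 3 — volume delivered: V = 3.44249 * 12*3600 = 148716 m^3
Step 4 — area served: A = V / (depth/1000) = 148716 / 0.101 = 1472000 m^2
Therefore the field area that can be irrigated = 1472000 m^2.


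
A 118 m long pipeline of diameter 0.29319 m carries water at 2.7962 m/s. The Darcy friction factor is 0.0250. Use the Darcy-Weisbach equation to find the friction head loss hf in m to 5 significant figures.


Approach: apply the Darcy-Weisbach equation, hf = f*(L/D)*(v^2/(2g)).
hf = 0.0250 * (118/0.29319) * (2.7962^2 / (2*9.81))
hf = 4.0097 m
Therefore the friction head loss hf = 4.0097 m.


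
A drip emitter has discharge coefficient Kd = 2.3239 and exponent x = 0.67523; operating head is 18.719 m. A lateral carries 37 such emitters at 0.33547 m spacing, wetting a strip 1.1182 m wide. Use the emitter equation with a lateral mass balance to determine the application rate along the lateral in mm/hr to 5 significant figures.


Approach: apply the emitter equation with a lateral mass balance, q = Kd*h^x; Q = n*q; rate = Q/(n*spacing*width).
Step 1 — single emitter flow (q = Kd*h^x):
  q = 2.3239 * 18.719^0.67523 = 16.79967 L/hr
Step 2 — total lateral flow: Q = 37 * 16.79967 = 621.5879 L/hr
Step 3 — wetted area: A = 37 * 0.33547 * 1.1182 = 13.87953 m^2
Step 4 — application rate: Q/A = 621.5879/13.87953 = 44.784 mm/hr
Therefore the application rate along the lateral = 44.784 mm/hr.


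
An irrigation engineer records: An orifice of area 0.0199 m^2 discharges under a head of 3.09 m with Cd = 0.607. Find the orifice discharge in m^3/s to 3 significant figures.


Approach: apply the orifice equation, Q = Cd*A*sqrt(2*g*h).
Q = 0.607 * 0.0199 * sqrt(2*9.81*3.09) = 0.0941 m^3/s
Therefore the orifice discharge = 0.0941 m^3/s.


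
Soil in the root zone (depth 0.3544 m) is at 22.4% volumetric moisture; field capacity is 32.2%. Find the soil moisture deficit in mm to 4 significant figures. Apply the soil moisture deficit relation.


Approach: apply the soil moisture deficit relation, SMD = (FC - theta)/100 * depth * 1000.
SMD = (32.2 - 22.4)/100 * 0.3544 * 1000 = 34.73 mm
Therefore the soil moisture deficit = 34.73 mm.


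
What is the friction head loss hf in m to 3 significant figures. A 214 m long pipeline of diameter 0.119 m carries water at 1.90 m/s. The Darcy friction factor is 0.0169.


Approach: apply the Darcy-Weisbach equation, hf = f*(L/D)*(v^2/(2g)).
hf = 0.0169 * (214/0.119) * (1.90^2 / (2*9.81))
hf = 5.59 m
Therefore the friction head loss hf = 5.59 m.


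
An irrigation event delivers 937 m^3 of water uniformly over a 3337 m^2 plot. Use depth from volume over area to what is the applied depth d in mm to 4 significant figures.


Approach: apply depth from volume over area, d = (V/A)*1000.
d = (937 / 3337) * 1000 = 280.8 mm
Therefore the applied depth d = 280.8 mm.


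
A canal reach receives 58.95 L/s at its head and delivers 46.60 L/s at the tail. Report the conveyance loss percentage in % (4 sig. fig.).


Approach: apply the conveyance loss ratio, loss% = ((Q_head - Q_tail)/Q_head)*100.
loss = ((58.95 - 46.60)/58.95)*100 = 20.95 %
Therefore the conveyance loss percentage = 20.95 %.


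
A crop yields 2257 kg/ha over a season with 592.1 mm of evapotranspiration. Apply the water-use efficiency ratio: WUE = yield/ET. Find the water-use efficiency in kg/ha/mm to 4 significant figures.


WUE = 2257 / 592.1 = 3.812 kg/ha/mm
Therefore the water-use efficiency = 3.812 kg/ha/mm.


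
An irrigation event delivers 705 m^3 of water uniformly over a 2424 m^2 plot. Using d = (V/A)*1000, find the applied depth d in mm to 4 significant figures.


d = (705 / 2424) * 1000 = 290.8 mm
Therefore the applied depth d = 290.8 mm.


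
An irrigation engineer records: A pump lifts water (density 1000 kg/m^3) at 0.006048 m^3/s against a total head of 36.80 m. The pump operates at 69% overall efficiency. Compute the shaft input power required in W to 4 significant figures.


Approach: apply hydraulic power then efficiency conversion, P = rho*g*Q*H; P_in = P/eta.
Step 1 — hydraulic power (P = rho*g*Q*H):
  P = 1000 * 9.81 * 0.006048 * 36.80 = 2183.38 W
Step 2 — input power: P_in = P/eta = 2183.38 / 0.69 = 3164 W
Therefore the shaft input power required = 3164 W.


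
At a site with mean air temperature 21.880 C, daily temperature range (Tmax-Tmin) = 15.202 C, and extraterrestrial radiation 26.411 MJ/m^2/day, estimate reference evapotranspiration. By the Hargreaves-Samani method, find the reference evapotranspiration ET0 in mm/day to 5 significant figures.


Approach: apply the Hargreaves-Samani method, ET0 = 0.0023*(Tmean+17.8)*sqrt(Tmax-Tmin)*0.408*Ra.
ET0 = 0.0023*(21.880+17.8)*sqrt(15.202)*0.408*26.411 = 3.8344 mm/day
Therefore the reference evapotranspiration ET0 = 3.8344 mm/day.


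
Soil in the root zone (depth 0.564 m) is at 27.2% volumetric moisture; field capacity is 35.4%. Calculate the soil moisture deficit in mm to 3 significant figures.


Approach: apply the soil moisture deficit relation, SMD = (FC - theta)/100 * depth * 1000.
SMD = (35.4 - 27.2)/100 * 0.564 * 1000 = 46.2 mm
Therefore the soil moisture deficit = 46.2 mm.


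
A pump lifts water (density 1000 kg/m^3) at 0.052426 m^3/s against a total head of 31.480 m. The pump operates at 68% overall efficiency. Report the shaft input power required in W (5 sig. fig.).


Approach: apply hydraulic power then efficiency conversion, P = rho*g*Q*H; P_in = P/eta.
Step 1 — hydraulic power (P = rho*g*Q*H):
  P = 1000 * 9.81 * 0.052426 * 31.480 = 16190.13 W
Step 2 — input power: P_in = P/eta = 16190.13 / 0.68 = 23809 W
Therefore the shaft input power required = 23809 W.


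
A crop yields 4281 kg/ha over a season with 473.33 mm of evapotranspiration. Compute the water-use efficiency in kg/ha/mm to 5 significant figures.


Approach: apply the water-use efficiency ratio, WUE = yield/ET.
WUE = 4281 / 473.33 = 9.0444 kg/ha/mm
Therefore the water-use efficiency = 9.0444 kg/ha/mm.


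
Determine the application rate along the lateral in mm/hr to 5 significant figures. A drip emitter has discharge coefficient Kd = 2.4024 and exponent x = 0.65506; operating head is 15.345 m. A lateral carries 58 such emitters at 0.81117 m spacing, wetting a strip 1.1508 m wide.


Approach: apply the emitter equation with a lateral mass balance, q = Kd*h^x; Q = n*q; rate = Q/(n*spacing*width).
Step 1 — single emitter flow (q = Kd*h^x):
  q = 2.4024 * 15.345^0.65506 = 14.37225 L/hr
Step 2 — total lateral flow: Q = 58 * 14.37225 = 833.5906 L/hr
Step 3 — wetted area: A = 58 * 0.81117 * 1.1508 = 54.14268 m^2
Step 4 — application rate: Q/A = 833.5906/54.14268 = 15.396 mm/hr
Therefore the application rate along the lateral = 15.396 mm/hr.


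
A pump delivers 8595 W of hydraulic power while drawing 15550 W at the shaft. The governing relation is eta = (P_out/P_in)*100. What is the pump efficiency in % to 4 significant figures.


eta = (8595 / 15550) * 100 = 55.27 %
Therefore the pump efficiency = 55.27 %.


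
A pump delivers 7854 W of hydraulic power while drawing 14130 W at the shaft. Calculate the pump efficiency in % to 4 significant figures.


Approach: apply the efficiency ratio, eta = (P_out/P_in)*100.
eta = (7854 / 14130) * 100 = 55.58 %
Therefore the pump efficiency = 55.58 %.


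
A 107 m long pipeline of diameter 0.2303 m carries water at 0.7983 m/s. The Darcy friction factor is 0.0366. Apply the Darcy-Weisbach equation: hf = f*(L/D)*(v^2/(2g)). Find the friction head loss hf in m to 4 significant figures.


hf = 0.0366 * (107/0.2303) * (0.7983^2 / (2*9.81))
hf = 0.5523 m
Therefore the friction head loss hf = 0.5523 m.


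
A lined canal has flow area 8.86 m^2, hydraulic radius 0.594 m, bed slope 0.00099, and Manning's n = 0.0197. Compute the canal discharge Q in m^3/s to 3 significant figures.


Approach: apply Manning's equation, Q = (1/n)*A*R^(2/3)*S^(1/2).
Q = (1/0.0197) * 8.86 * 0.594^(2/3) * 0.00099^(1/2) = 10.00 m^3/s
Therefore the canal discharge Q = 10.00 m^3/s.


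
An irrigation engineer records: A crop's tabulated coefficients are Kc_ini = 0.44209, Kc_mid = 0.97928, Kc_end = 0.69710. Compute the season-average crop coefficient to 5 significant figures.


Approach: apply a simple seasonal average, Kc_avg = (Kc_ini + Kc_mid + Kc_end)/3.
Kc_avg = (0.44209 + 0.97928 + 0.69710)/3 = 0.70616
Therefore the season-average crop coefficient = 0.70616.


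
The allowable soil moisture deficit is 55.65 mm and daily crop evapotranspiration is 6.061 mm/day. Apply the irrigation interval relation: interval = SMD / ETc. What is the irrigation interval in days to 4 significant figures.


interval = 55.65 / 6.061 = 9.182 days
Therefore the irrigation interval = 9.182 days.


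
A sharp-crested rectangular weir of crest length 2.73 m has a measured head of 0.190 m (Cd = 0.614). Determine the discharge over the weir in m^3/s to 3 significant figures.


Approach: apply the rectangular weir equation, Q = (2/3)*Cd*L*sqrt(2g)*H^1.5.
Q = (2/3)*0.614*2.73*sqrt(2*9.81)*0.190^1.5 = 0.410 m^3/s
Therefore the discharge over the weir = 0.410 m^3/s.


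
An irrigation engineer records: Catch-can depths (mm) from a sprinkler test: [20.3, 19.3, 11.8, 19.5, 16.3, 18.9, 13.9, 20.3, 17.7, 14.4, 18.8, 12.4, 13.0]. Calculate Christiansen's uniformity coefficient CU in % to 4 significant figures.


Approach: apply Christiansen's uniformity coefficient, CU = (1 - mean_abs_deviation/mean)*100.
mean = 16.6615 mm
mean |d_i - mean| = 2.79527 mm
CU = (1 - 2.79527/16.6615)*100 = 83.22 %
Therefore Christiansen's uniformity coefficient CU = 83.22 %.


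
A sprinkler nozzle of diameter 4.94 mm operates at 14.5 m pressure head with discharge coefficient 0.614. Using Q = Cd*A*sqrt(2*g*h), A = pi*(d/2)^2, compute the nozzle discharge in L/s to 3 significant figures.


A = pi*(4.94e-3/2)^2 = 1.9167e-05 m^2
Q = 0.614 * 1.9167e-05 * sqrt(2*9.81*14.5) * 1000 = 0.198 L/s
Therefore the nozzle discharge = 0.198 L/s.


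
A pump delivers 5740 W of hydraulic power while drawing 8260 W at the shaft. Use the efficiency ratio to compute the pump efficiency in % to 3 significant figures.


Approach: apply the efficiency ratio, eta = (P_out/P_in)*100.
eta = (5740 / 8260) * 100 = 69.5 %
Therefore the pump efficiency = 69.5 %.


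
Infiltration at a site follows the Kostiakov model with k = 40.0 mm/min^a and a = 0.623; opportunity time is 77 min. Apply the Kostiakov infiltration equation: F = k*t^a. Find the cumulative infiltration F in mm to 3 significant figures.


F = 40.0 * 77^0.623 = 599 mm
Therefore the cumulative infiltration F = 599 mm.


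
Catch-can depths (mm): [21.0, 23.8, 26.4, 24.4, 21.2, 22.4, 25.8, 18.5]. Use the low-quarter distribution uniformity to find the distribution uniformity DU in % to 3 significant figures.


Approach: apply the low-quarter distribution uniformity, DU = (mean of lowest quarter of readings / overall mean)*100.
sorted lowest 2 of 8: [18.5, 21.0] -> mean = 19.750 mm
overall mean = 22.938 mm
DU = (19.750/22.938)*100 = 86.1 %
Therefore the distribution uniformity DU = 86.1 %.


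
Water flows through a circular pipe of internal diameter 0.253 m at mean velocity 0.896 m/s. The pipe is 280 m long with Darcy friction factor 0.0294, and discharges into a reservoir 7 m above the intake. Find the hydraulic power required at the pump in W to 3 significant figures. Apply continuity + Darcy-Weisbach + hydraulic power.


Approach: apply continuity + Darcy-Weisbach + hydraulic power, Q = A*v; hf = f*(L/D)*(v^2/(2g)); H = static + hf; P = rho*g*Q*H.
Step 1 — flow rate (continuity, Q = A*v):
  A = pi*(0.253/2)^2 = 0.050273 m^2
  Q = 0.050273 * 0.896 = 0.045044 m^3/s
Step 2 — friction head loss (Darcy-Weisbach):
  hf = 0.0294 * (280/0.253) * (0.896^2 / (2*9.81))
  hf = 1.3314 m
Step 3 — total head: H = 7 + 1.3314 = 8.3314 m
Step 4 — hydraulic power (P = rho*g*Q*H):
  P = 1000 * 9.81 * 0.045044 * 8.3314 = 3680 W
Therefore the hydraulic power required at the pump = 3680 W.


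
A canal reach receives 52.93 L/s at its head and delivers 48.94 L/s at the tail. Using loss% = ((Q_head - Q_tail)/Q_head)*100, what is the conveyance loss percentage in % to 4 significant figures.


loss = ((52.93 - 48.94)/52.93)*100 = 7.538 %
Therefore the conveyance loss percentage = 7.538 %.


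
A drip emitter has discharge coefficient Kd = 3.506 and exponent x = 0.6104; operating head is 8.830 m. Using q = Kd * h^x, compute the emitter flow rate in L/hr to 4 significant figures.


q = 3.506 * 8.830^0.6104 = 13.25 L/hr
Therefore the emitter flow rate = 13.25 L/hr.


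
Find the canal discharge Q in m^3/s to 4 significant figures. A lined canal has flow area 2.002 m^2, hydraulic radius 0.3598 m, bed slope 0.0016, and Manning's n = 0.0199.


Approach: apply Manning's equation, Q = (1/n)*A*R^(2/3)*S^(1/2).
Q = (1/0.0199) * 2.002 * 0.3598^(2/3) * 0.0016^(1/2) = 2.036 m^3/s
Therefore the canal discharge Q = 2.036 m^3/s.


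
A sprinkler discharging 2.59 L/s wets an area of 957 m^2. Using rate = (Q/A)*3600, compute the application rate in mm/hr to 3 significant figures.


rate = (2.59 / 957) * 3600 = 9.74 mm/hr
Therefore the application rate = 9.74 mm/hr.


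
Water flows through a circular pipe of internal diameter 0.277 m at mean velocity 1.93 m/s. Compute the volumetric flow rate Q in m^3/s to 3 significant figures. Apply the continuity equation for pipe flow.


Approach: apply the continuity equation for pipe flow, Q = A * v with A = pi*(D/2)^2.
A = pi*(0.277/2)^2 = 0.060263 m^2
Q = 0.060263 * 1.93 = 0.116 m^3/s
Therefore the volumetric flow rate Q = 0.116 m^3/s.


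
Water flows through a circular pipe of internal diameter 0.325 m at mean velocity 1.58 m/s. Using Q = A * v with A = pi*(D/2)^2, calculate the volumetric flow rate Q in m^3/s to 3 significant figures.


A = pi*(0.325/2)^2 = 0.082958 m^2
Q = 0.082958 * 1.58 = 0.131 m^3/s
Therefore the volumetric flow rate Q = 0.131 m^3/s.


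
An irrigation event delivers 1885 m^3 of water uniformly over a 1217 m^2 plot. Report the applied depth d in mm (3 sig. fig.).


Approach: apply depth from volume over area, d = (V/A)*1000.
d = (1885 / 1217) * 1000 = 1550 mm
Therefore the applied depth d = 1550 mm.


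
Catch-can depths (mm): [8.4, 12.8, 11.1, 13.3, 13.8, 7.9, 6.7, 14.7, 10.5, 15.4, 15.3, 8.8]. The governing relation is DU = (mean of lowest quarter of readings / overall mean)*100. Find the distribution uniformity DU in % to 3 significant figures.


sorted lowest 3 of 12: [6.7, 7.9, 8.4] -> mean = 7.6667 mm
overall mean = 11.558 mm
DU = (7.6667/11.558)*100 = 66.3 %
Therefore the distribution uniformity DU = 66.3 %.


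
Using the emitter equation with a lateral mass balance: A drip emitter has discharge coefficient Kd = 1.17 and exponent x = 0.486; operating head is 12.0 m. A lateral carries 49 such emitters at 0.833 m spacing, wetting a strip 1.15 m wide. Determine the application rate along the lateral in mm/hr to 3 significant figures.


Approach: apply the emitter equation with a lateral mass balance, q = Kd*h^x; Q = n*q; rate = Q/(n*spacing*width).
Step 1 — single emitter flow (q = Kd*h^x):
  q = 1.17 * 12.0^0.486 = 3.9144 L/hr
Step 2 — total lateral flow: Q = 49 * 3.9144 = 191.81 L/hr
Step 3 — wetted area: A = 49 * 0.833 * 1.15 = 46.940 m^2
Step 4 — application rate: Q/A = 191.81/46.940 = 4.09 mm/hr
Therefore the application rate along the lateral = 4.09 mm/hr.


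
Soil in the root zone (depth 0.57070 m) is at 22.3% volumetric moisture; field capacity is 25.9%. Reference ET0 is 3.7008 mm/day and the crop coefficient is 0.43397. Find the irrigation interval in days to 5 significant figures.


Approach: apply soil-water budget scheduling, SMD = (FC-theta)/100*depth*1000; ETc = ET0*Kc; interval = SMD/ETc.
Step 1 — soil moisture deficit:
  SMD = (25.9 - 22.3)/100 * 0.57070 * 1000 = 20.54520 mm
Step 2 — daily crop ET (ETc = ET0*Kc):
  ETc = 3.7008 * 0.43397 = 1.606036 mm/day
Step 3 — irrigation interval (SMD/ETc):
  interval = 20.54520 / 1.606036 = 12.792 days
Therefore the irrigation interval = 12.792 days.


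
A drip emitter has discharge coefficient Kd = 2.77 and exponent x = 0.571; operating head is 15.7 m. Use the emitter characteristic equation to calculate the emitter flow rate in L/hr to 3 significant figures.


Approach: apply the emitter characteristic equation, q = Kd * h^x.
q = 2.77 * 15.7^0.571 = 13.3 L/hr
Therefore the emitter flow rate = 13.3 L/hr.


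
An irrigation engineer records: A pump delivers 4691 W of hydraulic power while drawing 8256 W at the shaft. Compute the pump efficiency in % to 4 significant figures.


Approach: apply the efficiency ratio, eta = (P_out/P_in)*100.
eta = (4691 / 8256) * 100 = 56.82 %
Therefore the pump efficiency = 56.82 %.


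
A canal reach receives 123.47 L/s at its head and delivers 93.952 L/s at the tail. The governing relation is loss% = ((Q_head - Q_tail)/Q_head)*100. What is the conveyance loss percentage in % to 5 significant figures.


loss = ((123.47 - 93.952)/123.47)*100 = 23.907 %
Therefore the conveyance loss percentage = 23.907 %.


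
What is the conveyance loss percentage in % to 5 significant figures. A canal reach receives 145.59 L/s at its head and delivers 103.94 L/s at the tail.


Approach: apply the conveyance loss ratio, loss% = ((Q_head - Q_tail)/Q_head)*100.
loss = ((145.59 - 103.94)/145.59)*100 = 28.608 %
Therefore the conveyance loss percentage = 28.608 %.


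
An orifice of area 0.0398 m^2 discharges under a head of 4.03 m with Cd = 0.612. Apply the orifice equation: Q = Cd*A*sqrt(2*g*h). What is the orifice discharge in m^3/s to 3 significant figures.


Q = 0.612 * 0.0398 * sqrt(2*9.81*4.03) = 0.217 m^3/s
Therefore the orifice discharge = 0.217 m^3/s.


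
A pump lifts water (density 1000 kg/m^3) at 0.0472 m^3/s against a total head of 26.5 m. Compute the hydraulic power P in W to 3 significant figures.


Approach: apply the hydraulic power relation, P = rho*g*Q*H.
P = 1000 * 9.81 * 0.0472 * 26.5 = 12300 W
Therefore the hydraulic power P = 12300 W.


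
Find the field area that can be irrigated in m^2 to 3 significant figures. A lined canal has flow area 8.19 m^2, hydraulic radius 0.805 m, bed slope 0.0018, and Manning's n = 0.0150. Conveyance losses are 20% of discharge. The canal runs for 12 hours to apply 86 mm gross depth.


Approach: apply Manning's equation with a conveyance and depth budget, Q = (1/n)*A*R^(2/3)*S^(1/2); Q_field = Q*(1-loss); Area = Q_field*t/(d/1000).
Step 1 — canal discharge (Manning's equation):
  Q = (1/0.0150) * 8.19 * 0.805^(2/3) * 0.0018^(1/2) = 20.046 m^3/s
Step 2 — delivered flow: Q_field = 20.046*(1 - 20/100) = 16.037 m^3/s
Step 3 — volume delivered: V = 16.037 * 12*3600 = 692790 m^3
Step 4 — area served: A = V / (depth/1000) = 692790 / 0.086 = 8060000 m^2
Therefore the field area that can be irrigated = 8060000 m^2.


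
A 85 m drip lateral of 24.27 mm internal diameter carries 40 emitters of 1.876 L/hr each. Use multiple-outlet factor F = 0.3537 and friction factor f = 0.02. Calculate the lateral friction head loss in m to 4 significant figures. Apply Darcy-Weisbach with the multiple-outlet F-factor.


Approach: apply Darcy-Weisbach with the multiple-outlet F-factor, Q = n*q/(3600*1000) m^3/s; v = Q/A; hf = F*f*(L/D)*(v^2/(2g)).
Q = 40*1.876/(3600*1000) = 2.08444e-05 m^3/s
A = pi*(24.27e-3/2)^2 = 4.62625e-04 m^2, so v = Q/A = 0.0450569 m/s
hf = 0.3537*0.02*(85/0.02427)*(0.0450569^2/(2*9.81)) = 0.002564 m
Therefore the lateral friction head loss = 0.002564 m.


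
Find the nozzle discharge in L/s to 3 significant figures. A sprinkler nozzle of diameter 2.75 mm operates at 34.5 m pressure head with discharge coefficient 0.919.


Approach: apply the orifice equation, Q = Cd*A*sqrt(2*g*h), A = pi*(d/2)^2.
A = pi*(2.75e-3/2)^2 = 5.9396e-06 m^2
Q = 0.919 * 5.9396e-06 * sqrt(2*9.81*34.5) * 1000 = 0.142 L/s
Therefore the nozzle discharge = 0.142 L/s.


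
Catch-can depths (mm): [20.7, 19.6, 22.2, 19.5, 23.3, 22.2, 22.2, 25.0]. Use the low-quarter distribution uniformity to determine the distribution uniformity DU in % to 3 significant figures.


Approach: apply the low-quarter distribution uniformity, DU = (mean of lowest quarter of readings / overall mean)*100.
sorted lowest 2 of 8: [19.5, 19.6] -> mean = 19.550 mm
overall mean = 21.837 mm
DU = (19.550/21.837)*100 = 89.5 %
Therefore the distribution uniformity DU = 89.5 %.


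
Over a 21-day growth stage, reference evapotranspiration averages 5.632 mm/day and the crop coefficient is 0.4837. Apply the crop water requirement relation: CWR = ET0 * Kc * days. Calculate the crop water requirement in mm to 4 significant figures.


CWR = 5.632 * 0.4837 * 21 = 57.21 mm
Therefore the crop water requirement = 57.21 mm.


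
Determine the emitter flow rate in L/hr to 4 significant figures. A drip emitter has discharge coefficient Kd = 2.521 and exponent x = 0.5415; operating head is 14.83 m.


Approach: apply the emitter characteristic equation, q = Kd * h^x.
q = 2.521 * 14.83^0.5415 = 10.86 L/hr
Therefore the emitter flow rate = 10.86 L/hr.


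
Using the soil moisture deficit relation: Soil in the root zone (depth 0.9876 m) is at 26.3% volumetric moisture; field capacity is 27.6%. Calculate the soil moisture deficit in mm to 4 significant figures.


Approach: apply the soil moisture deficit relation, SMD = (FC - theta)/100 * depth * 1000.
SMD = (27.6 - 26.3)/100 * 0.9876 * 1000 = 12.84 mm
Therefore the soil moisture deficit = 12.84 mm.


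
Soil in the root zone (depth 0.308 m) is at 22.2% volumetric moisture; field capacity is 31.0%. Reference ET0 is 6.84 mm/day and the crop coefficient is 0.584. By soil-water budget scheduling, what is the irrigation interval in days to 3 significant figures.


Approach: apply soil-water budget scheduling, SMD = (FC-theta)/100*depth*1000; ETc = ET0*Kc; interval = SMD/ETc.
Step 1 — soil moisture deficit:
  SMD = (31.0 - 22.2)/100 * 0.308 * 1000 = 27.104 mm
Step 2 — daily crop ET (ETc = ET0*Kc):
  ETc = 6.84 * 0.584 = 3.9946 mm/day
Step 3 — irrigation interval (SMD/ETc):
  interval = 27.104 / 3.9946 = 6.79 days
Therefore the irrigation interval = 6.79 days.


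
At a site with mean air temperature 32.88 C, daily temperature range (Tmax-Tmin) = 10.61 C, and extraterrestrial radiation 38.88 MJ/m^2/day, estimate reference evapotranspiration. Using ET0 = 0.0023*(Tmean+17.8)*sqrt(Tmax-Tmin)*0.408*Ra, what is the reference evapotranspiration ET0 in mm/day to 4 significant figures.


ET0 = 0.0023*(32.88+17.8)*sqrt(10.61)*0.408*38.88 = 6.023 mm/day
Therefore the reference evapotranspiration ET0 = 6.023 mm/day.


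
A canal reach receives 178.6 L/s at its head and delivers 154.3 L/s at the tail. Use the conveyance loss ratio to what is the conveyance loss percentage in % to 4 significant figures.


Approach: apply the conveyance loss ratio, loss% = ((Q_head - Q_tail)/Q_head)*100.
loss = ((178.6 - 154.3)/178.6)*100 = 13.61 %
Therefore the conveyance loss percentage = 13.61 %.


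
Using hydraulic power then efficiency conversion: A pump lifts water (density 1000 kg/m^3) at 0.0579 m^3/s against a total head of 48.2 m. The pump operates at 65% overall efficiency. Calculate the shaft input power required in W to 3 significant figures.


Approach: apply hydraulic power then efficiency conversion, P = rho*g*Q*H; P_in = P/eta.
Step 1 — hydraulic power (P = rho*g*Q*H):
  P = 1000 * 9.81 * 0.0579 * 48.2 = 27378 W
Step 2 — input power: P_in = P/eta = 27378 / 0.65 = 42100 W
Therefore the shaft input power required = 42100 W.


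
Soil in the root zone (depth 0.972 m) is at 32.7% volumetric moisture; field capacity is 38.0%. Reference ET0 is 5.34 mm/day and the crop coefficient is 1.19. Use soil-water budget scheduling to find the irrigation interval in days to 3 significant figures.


Approach: apply soil-water budget scheduling, SMD = (FC-theta)/100*depth*1000; ETc = ET0*Kc; interval = SMD/ETc.
Step 1 — soil moisture deficit:
  SMD = (38.0 - 32.7)/100 * 0.972 * 1000 = 51.516 mm
Step 2 — daily crop ET (ETc = ET0*Kc):
  ETc = 5.34 * 1.19 = 6.3546 mm/day
Step 3 — irrigation interval (SMD/ETc):
  interval = 51.516 / 6.3546 = 8.11 days
Therefore the irrigation interval = 8.11 days.


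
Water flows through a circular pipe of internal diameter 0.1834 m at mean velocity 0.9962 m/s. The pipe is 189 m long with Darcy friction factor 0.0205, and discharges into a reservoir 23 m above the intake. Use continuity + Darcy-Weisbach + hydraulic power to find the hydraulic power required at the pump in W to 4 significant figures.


Approach: apply continuity + Darcy-Weisbach + hydraulic power, Q = A*v; hf = f*(L/D)*(v^2/(2g)); H = static + hf; P = rho*g*Q*H.
Step 1 — flow rate (continuity, Q = A*v):
  A = pi*(0.1834/2)^2 = 0.0264173 m^2
  Q = 0.0264173 * 0.9962 = 0.0263169 m^3/s
Step 2 — friction head loss (Darcy-Weisbach):
  hf = 0.0205 * (189/0.1834) * (0.9962^2 / (2*9.81))
  hf = 1.06859 m
Step 3 — total head: H = 23 + 1.06859 = 24.0686 m
Step 4 — hydraulic power (P = rho*g*Q*H):
  P = 1000 * 9.81 * 0.0263169 * 24.0686 = 6214 W
Therefore the hydraulic power required at the pump = 6214 W.


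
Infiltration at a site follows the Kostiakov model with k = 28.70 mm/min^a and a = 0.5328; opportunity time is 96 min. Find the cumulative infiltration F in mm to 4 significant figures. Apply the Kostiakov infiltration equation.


Approach: apply the Kostiakov infiltration equation, F = k*t^a.
F = 28.70 * 96^0.5328 = 326.6 mm
Therefore the cumulative infiltration F = 326.6 mm.
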